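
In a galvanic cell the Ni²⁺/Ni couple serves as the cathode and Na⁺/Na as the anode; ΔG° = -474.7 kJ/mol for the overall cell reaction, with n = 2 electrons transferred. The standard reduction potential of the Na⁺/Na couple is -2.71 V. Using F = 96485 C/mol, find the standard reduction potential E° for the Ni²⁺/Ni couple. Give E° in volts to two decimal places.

-0.25 V

E°cell = −ΔG°/(nF) = −(-474.7×10³)/((2)(96485)) = +2.460 V.
Since Ni²⁺/Ni is the cathode and Na⁺/Na the anode, E°cell = E°(Ni²⁺/Ni) − E°(Na⁺/Na).
So E°(Ni²⁺/Ni) = E°cell + E°(Na⁺/Na) = +2.460 + (-2.71) = -0.25 V.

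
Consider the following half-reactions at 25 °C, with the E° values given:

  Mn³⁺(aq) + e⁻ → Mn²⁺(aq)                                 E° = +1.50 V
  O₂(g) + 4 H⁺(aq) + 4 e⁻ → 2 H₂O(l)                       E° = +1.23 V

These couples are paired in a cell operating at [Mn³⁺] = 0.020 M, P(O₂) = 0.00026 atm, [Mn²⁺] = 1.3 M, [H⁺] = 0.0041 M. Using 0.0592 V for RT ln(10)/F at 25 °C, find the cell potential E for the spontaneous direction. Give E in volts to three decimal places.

+0.357 V

Mn³⁺/Mn²⁺ is the cathode (higher E°), O₂/H₂O the anode: E°cell = +1.50 − (+1.23) = +0.27 V, n = 4.
Overall: 4 Mn³⁺(aq) + 2 H₂O(l) → 4 Mn²⁺(aq) + O₂(g) + 4 H⁺(aq)
Q = [Mn²⁺]^4·P(O₂)·[H⁺]^4 / ([Mn³⁺]^4); log Q = -5.882.
E = E° − (0.0592/n) log Q = +0.27 − (0.0592/4)(-5.882) = +0.357 V.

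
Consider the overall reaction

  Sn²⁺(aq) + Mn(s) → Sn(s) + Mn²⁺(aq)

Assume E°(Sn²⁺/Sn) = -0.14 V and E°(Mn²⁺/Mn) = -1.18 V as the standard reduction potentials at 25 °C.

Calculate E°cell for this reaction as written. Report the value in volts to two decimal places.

+1.04 V

The Sn²⁺/Sn couple has the higher reduction potential, so it is the cathode; Mn²⁺/Mn is oxidised at the anode.
E°cell = E°(cathode) − E°(anode) = (-0.14) − (-1.18) = +1.04 V.
Since E°cell > 0, the reaction is spontaneous under standard conditions.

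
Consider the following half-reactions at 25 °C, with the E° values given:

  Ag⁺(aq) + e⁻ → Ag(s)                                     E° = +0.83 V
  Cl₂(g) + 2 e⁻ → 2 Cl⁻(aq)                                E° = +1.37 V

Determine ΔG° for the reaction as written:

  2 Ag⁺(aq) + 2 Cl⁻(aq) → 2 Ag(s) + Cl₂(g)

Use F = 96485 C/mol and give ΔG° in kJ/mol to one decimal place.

+104.2 kJ/mol

As written, Ag⁺/Ag is reduced (cathode) and Cl₂/Cl⁻ is oxidised (anode), so E°cell = (+0.83) − (+1.37) = -0.54 V.
Balancing electrons gives n = 2.
ΔG° = −nFE° = −(2)(96485)(-0.54) = 104,204 J = +104.2 kJ/mol.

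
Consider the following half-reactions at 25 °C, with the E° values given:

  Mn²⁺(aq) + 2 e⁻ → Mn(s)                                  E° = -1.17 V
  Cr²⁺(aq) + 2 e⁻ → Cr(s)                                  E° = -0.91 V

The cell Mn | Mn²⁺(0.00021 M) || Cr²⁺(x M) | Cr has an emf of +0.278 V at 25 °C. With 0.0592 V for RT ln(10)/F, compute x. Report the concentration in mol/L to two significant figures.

0.00085 M

Cr²⁺/Cr is the cathode, Mn²⁺/Mn the anode: E°cell = +0.26 V, n = 2.
Overall reaction: Cr²⁺(aq) + Mn(s) → Cr(s) + Mn²⁺(aq); Q = [Mn²⁺]^1/[Cr²⁺]^1.
From E = E° − (0.0592/n) log Q: log Q = (E° − E)·n/0.0592 = (+0.26 − (+0.278))·2/0.0592 = -0.6081.
So 1·log[Cr²⁺] = 1·log(0.00021) − log Q = -3.6778 − (-0.6081) = -3.0697; [Cr²⁺] = 10^(-3.0697) ≈ 0.00085 M.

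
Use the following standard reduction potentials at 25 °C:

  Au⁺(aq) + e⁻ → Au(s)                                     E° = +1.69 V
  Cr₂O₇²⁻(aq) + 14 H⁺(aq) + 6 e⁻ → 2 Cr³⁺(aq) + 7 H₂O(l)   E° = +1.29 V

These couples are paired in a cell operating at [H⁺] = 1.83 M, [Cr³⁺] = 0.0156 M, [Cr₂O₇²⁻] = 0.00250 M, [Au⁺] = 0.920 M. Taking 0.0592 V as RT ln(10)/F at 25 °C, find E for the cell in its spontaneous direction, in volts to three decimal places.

+0.352 V

Au⁺/Au is the cathode (higher E°), Cr₂O₇²⁻/Cr³⁺ the anode: E°cell = +1.69 − (+1.29) = +0.40 V, n = 6.
Overall: 6 Au⁺(aq) + 2 Cr³⁺(aq) + 7 H₂O(l) → 6 Au(s) + Cr₂O₇²⁻(aq) + 14 H⁺(aq)
Q = [Cr₂O₇²⁻]·[H⁺]^14 / ([Au⁺]^6·[Cr³⁺]^2); log Q = 4.903.
E = E° − (0.0592/n) log Q = +0.40 − (0.0592/6)(4.903) = +0.352 V.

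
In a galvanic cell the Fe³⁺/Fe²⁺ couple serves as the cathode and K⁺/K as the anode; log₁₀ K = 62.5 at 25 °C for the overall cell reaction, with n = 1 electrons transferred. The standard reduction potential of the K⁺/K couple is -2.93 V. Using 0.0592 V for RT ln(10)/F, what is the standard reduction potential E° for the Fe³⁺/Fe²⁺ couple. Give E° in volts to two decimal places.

+0.77 V

E°cell = (0.0592/n)·log K = (0.0592/1)(62.5) = +3.700 V.
Since Fe³⁺/Fe²⁺ is the cathode and K⁺/K the anode, E°cell = E°(Fe³⁺/Fe²⁺) − E°(K⁺/K).
So E°(Fe³⁺/Fe²⁺) = E°cell + E°(K⁺/K) = +3.700 + (-2.93) = +0.77 V.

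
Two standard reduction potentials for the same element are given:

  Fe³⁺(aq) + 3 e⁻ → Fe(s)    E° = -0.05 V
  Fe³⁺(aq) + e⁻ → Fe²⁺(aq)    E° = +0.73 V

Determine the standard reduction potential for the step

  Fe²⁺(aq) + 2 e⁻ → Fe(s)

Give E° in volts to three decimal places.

-0.440 V

Sequential free energies add, so n₃E°₃ = n₁E°₁ + n₂E°₂.
With n₃ = 3, and the known step contributing 1×(+0.73) V, the unknown satisfies 2·E° = 3×(-0.05) − 1×(+0.73) = -0.880.
E° = -0.880 / 2 = -0.440 V.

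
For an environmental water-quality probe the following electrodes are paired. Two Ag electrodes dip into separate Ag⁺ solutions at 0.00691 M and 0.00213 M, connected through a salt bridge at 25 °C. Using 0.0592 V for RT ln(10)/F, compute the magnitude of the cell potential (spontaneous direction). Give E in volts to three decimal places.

For a concentration cell E°cell = 0. The 0.00691 M side is the cathode (reduction is favoured where [Ag⁺] is higher).
With n = 1, E = −(0.0592/1) log([Ag⁺]ₐₙ/[Ag⁺]꜀ₐₜ) = −(0.0592/1) log(0.00213/0.00691) = −(0.0592/1)(-0.511) = +0.030 V.

+0.030 V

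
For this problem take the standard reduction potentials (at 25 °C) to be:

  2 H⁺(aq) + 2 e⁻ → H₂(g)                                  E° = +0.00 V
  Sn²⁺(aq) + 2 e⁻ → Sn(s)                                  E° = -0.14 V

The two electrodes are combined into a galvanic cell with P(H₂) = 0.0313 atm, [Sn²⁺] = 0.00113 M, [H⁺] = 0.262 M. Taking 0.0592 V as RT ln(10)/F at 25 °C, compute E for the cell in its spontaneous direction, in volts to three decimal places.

+0.237 V

H⁺/H₂ is the cathode (higher E°), Sn²⁺/Sn the anode: E°cell = +0.00 − (-0.14) = +0.14 V, n = 2.
Overall: 2 H⁺(aq) + Sn(s) → H₂(g) + Sn²⁺(aq)
Q = P(H₂)·[Sn²⁺] / ([H⁺]^2); log Q = -3.288.
E = E° − (0.0592/n) log Q = +0.14 − (0.0592/2)(-3.288) = +0.237 V.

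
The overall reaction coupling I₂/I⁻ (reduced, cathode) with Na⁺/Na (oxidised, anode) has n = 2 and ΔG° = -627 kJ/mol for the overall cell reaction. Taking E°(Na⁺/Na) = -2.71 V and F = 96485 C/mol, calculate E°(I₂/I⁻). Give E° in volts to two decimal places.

E°cell = −ΔG°/(nF) = −(-627×10³)/((2)(96485)) = +3.249 V.
Since I₂/I⁻ is the cathode and Na⁺/Na the anode, E°cell = E°(I₂/I⁻) − E°(Na⁺/Na).
So E°(I₂/I⁻) = E°cell + E°(Na⁺/Na) = +3.249 + (-2.71) = +0.54 V.

+0.54 V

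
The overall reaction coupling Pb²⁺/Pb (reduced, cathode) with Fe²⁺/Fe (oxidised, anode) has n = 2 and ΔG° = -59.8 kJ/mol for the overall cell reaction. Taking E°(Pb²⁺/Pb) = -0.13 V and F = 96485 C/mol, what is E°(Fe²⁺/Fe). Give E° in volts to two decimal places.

-0.44 V

E°cell = −ΔG°/(nF) = −(-59.8×10³)/((2)(96485)) = +0.310 V.
Since Pb²⁺/Pb is the cathode and Fe²⁺/Fe the anode, E°cell = E°(Pb²⁺/Pb) − E°(Fe²⁺/Fe).
So E°(Fe²⁺/Fe) = E°(Pb²⁺/Pb) − E°cell = (-0.13) − (+0.310) = -0.44 V.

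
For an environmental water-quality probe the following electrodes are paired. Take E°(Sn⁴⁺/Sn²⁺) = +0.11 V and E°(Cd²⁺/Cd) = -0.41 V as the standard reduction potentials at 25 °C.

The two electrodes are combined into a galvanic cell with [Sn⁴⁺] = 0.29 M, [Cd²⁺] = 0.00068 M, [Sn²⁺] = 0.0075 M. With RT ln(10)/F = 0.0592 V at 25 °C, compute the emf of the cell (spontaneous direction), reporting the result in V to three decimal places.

Sn⁴⁺/Sn²⁺ is the cathode (higher E°), Cd²⁺/Cd the anode: E°cell = +0.11 − (-0.41) = +0.52 V, n = 2.
Overall: Sn⁴⁺(aq) + Cd(s) → Sn²⁺(aq) + Cd²⁺(aq)
Q = [Sn²⁺]·[Cd²⁺] / ([Sn⁴⁺]); log Q = -4.755.
E = E° − (0.0592/n) log Q = +0.52 − (0.0592/2)(-4.755) = +0.661 V.

+0.661 V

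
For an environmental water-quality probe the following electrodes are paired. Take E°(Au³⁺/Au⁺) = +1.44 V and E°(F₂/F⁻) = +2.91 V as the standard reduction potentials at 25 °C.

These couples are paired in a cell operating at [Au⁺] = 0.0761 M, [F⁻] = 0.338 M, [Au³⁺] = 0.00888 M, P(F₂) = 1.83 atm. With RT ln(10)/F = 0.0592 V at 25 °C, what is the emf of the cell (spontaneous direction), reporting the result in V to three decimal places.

+1.533 V

F₂/F⁻ is the cathode (higher E°), Au³⁺/Au⁺ the anode: E°cell = +2.91 − (+1.44) = +1.47 V, n = 2.
Overall: F₂(g) + Au⁺(aq) → 2 F⁻(aq) + Au³⁺(aq)
Q = [F⁻]^2·[Au³⁺] / (P(F₂)·[Au⁺]); log Q = -2.138.
E = E° − (0.0592/n) log Q = +1.47 − (0.0592/2)(-2.138) = +1.533 V.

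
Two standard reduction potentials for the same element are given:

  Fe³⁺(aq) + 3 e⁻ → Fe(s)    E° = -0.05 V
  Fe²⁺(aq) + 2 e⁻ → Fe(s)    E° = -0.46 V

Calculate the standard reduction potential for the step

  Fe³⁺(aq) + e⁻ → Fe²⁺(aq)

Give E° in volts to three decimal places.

+0.770 V

Sequential free energies add, so n₃E°₃ = n₁E°₁ + n₂E°₂.
With n₃ = 3, and the known step contributing 2×(-0.46) V, the unknown satisfies 1·E° = 3×(-0.05) − 2×(-0.46) = +0.770.
E° = +0.770 / 1 = +0.770 V.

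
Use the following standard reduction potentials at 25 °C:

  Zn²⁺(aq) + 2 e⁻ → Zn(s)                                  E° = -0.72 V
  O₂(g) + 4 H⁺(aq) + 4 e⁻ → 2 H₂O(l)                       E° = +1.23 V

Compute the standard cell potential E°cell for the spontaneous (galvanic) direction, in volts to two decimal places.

The O₂/H₂O couple has the higher reduction potential, so it is the cathode; Zn²⁺/Zn is oxidised at the anode.
E°cell = E°(cathode) − E°(anode) = (+1.23) − (-0.72) = +1.95 V.
Since E°cell > 0, the reaction is spontaneous under standard conditions.

+1.95 V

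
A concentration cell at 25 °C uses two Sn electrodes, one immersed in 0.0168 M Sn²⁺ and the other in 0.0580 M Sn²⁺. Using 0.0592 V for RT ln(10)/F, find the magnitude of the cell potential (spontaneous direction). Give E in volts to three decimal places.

+0.016 V

For a concentration cell E°cell = 0. The 0.0580 M side is the cathode (reduction is favoured where [Sn²⁺] is higher).
With n = 2, E = −(0.0592/2) log([Sn²⁺]ₐₙ/[Sn²⁺]꜀ₐₜ) = −(0.0592/2) log(0.0168/0.058) = −(0.0592/2)(-0.538) = +0.016 V.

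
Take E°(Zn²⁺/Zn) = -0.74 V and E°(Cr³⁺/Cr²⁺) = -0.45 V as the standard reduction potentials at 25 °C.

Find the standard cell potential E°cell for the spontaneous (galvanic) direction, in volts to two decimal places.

+0.29 V

The Cr³⁺/Cr²⁺ couple has the higher reduction potential, so it is the cathode; Zn²⁺/Zn is oxidised at the anode.
E°cell = E°(cathode) − E°(anode) = (-0.45) − (-0.74) = +0.29 V.
Since E°cell > 0, the reaction is spontaneous under standard conditions.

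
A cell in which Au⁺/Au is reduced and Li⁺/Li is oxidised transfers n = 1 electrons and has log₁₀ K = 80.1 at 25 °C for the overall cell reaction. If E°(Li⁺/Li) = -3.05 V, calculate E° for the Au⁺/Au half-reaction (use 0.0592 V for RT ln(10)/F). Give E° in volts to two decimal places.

E°cell = (0.0592/n)·log K = (0.0592/1)(80.1) = +4.742 V.
Since Au⁺/Au is the cathode and Li⁺/Li the anode, E°cell = E°(Au⁺/Au) − E°(Li⁺/Li).
So E°(Au⁺/Au) = E°cell + E°(Li⁺/Li) = +4.742 + (-3.05) = +1.69 V.

+1.69 V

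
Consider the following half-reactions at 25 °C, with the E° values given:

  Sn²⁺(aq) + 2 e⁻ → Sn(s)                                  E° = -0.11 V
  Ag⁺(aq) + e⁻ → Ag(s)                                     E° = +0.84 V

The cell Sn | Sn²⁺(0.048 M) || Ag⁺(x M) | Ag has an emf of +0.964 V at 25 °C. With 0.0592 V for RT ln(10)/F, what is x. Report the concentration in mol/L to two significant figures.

0.38 M

Ag⁺/Ag is the cathode, Sn²⁺/Sn the anode: E°cell = +0.95 V, n = 2.
Overall reaction: 2 Ag⁺(aq) + Sn(s) → 2 Ag(s) + Sn²⁺(aq); Q = [Sn²⁺]^1/[Ag⁺]^2.
From E = E° − (0.0592/n) log Q: log Q = (E° − E)·n/0.0592 = (+0.95 − (+0.964))·2/0.0592 = -0.4730.
So 2·log[Ag⁺] = 1·log(0.048) − log Q = -1.3188 − (-0.4730) = -0.8458; log[Ag⁺] = -0.8458 / 2 = -0.4229; [Ag⁺] = 10^(-0.4229) ≈ 0.38 M.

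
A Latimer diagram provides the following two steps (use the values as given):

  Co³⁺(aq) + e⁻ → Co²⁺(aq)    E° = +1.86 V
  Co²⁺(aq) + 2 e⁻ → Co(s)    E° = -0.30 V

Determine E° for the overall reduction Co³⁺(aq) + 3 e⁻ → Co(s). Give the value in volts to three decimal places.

+0.420 V

Standard free energies of sequential steps add: ΔG°₃ = ΔG°₁ + ΔG°₂, so n₃E°₃ = n₁E°₁ + n₂E°₂.
E°₃ = (1×+1.86 + 2×-0.30) / 3 = (+1.260) / 3 = +0.420 V.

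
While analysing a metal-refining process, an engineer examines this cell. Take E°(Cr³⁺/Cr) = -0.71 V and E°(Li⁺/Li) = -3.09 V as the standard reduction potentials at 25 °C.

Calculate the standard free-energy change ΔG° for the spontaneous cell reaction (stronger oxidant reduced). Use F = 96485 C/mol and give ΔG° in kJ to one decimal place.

-688.9 kJ

Cr³⁺/Cr (E° = -0.71 V) is the cathode; Li⁺/Li (E° = -3.09 V) is the anode, so E°cell = +2.38 V.
Balancing electrons gives n = 3 (lcm of 3 and 1).
ΔG° = −nFE° = −(3)(96485)(+2.38) = -688,903 J = -688.9 kJ.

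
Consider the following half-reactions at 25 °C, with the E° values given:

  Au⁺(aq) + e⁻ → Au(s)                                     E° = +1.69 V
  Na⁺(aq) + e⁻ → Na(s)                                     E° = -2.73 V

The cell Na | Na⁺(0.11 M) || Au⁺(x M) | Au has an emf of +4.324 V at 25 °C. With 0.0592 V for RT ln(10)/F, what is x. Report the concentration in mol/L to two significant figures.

0.0026 M

Au⁺/Au is the cathode, Na⁺/Na the anode: E°cell = +4.42 V, n = 1.
Overall reaction: Au⁺(aq) + Na(s) → Au(s) + Na⁺(aq); Q = [Na⁺]^1/[Au⁺]^1.
From E = E° − (0.0592/n) log Q: log Q = (E° − E)·n/0.0592 = (+4.42 − (+4.324))·1/0.0592 = 1.6216.
So 1·log[Au⁺] = 1·log(0.11) − log Q = -0.9586 − (1.6216) = -2.5802; [Au⁺] = 10^(-2.5802) ≈ 0.0026 M.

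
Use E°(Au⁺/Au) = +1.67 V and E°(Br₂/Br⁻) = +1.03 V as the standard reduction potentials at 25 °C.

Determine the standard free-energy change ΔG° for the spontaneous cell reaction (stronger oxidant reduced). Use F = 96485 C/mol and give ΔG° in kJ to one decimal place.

-123.5 kJ

Au⁺/Au (E° = +1.67 V) is the cathode; Br₂/Br⁻ (E° = +1.03 V) is the anode, so E°cell = +0.64 V.
Balancing electrons gives n = 2 (lcm of 1 and 2).
ΔG° = −nFE° = −(2)(96485)(+0.64) = -123,501 J = -123.5 kJ.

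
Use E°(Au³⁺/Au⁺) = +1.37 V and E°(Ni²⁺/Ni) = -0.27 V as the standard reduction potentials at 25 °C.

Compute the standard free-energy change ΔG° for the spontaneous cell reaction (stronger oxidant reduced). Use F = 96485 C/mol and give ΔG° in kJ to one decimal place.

-316.5 kJ

Au³⁺/Au⁺ (E° = +1.37 V) is the cathode; Ni²⁺/Ni (E° = -0.27 V) is the anode, so E°cell = +1.64 V.
Balancing electrons gives n = 2 (lcm of 2 and 2).
ΔG° = −nFE° = −(2)(96485)(+1.64) = -316,471 J = -316.5 kJ.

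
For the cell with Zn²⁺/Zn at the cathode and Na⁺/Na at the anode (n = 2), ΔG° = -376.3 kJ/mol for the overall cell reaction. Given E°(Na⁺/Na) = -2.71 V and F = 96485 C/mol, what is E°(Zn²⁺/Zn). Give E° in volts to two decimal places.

E°cell = −ΔG°/(nF) = −(-376.3×10³)/((2)(96485)) = +1.950 V.
Since Zn²⁺/Zn is the cathode and Na⁺/Na the anode, E°cell = E°(Zn²⁺/Zn) − E°(Na⁺/Na).
So E°(Zn²⁺/Zn) = E°cell + E°(Na⁺/Na) = +1.950 + (-2.71) = -0.76 V.

-0.76 V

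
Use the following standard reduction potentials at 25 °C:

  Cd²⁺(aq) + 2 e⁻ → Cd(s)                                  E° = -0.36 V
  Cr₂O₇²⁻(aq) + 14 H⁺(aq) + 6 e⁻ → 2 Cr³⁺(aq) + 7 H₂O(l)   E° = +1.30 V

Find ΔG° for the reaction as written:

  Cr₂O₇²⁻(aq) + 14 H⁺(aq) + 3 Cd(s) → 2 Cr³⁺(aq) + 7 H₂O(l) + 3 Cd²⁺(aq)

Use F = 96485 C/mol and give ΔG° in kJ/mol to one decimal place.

-961.0 kJ/mol

As written, Cr₂O₇²⁻/Cr³⁺ is reduced (cathode) and Cd²⁺/Cd is oxidised (anode), so E°cell = (+1.30) − (-0.36) = +1.66 V.
Balancing electrons gives n = 6.
ΔG° = −nFE° = −(6)(96485)(+1.66) = -960,991 J = -961.0 kJ/mol.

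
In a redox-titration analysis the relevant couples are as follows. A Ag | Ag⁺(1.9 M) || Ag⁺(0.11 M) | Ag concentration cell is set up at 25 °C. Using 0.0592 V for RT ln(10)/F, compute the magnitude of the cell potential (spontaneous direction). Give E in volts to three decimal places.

+0.073 V

For a concentration cell E°cell = 0. The 1.9 M side is the cathode (reduction is favoured where [Ag⁺] is higher).
With n = 1, E = −(0.0592/1) log([Ag⁺]ₐₙ/[Ag⁺]꜀ₐₜ) = −(0.0592/1) log(0.11/1.9) = −(0.0592/1)(-1.237) = +0.073 V.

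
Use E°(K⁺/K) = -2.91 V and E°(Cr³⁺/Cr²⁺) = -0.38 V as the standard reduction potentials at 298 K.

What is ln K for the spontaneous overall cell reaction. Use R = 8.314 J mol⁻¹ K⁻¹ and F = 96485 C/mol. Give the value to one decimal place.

Cathode: Cr³⁺/Cr²⁺; anode: K⁺/K. E°cell = (-0.38) − (-2.91) = +2.53 V, with n = 1.
ΔG° = −nFE° = −RT ln K, so ln K = nFE°/(RT) = (1)(96485)(+2.53) / ((8.314)(298)) = 98.527.

98.5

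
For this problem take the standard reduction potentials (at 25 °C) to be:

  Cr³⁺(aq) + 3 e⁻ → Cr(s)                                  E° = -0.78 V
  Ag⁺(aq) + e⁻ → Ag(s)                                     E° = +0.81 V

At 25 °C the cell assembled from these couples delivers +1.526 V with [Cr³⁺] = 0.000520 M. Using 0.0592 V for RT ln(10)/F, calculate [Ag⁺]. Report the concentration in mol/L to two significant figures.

Ag⁺/Ag is the cathode, Cr³⁺/Cr the anode: E°cell = +1.59 V, n = 3.
Overall reaction: 3 Ag⁺(aq) + Cr(s) → 3 Ag(s) + Cr³⁺(aq); Q = [Cr³⁺]^1/[Ag⁺]^3.
From E = E° − (0.0592/n) log Q: log Q = (E° − E)·n/0.0592 = (+1.59 − (+1.526))·3/0.0592 = 3.2432.
So 3·log[Ag⁺] = 1·log(0.00052) − log Q = -3.2840 − (3.2432) = -6.5272; log[Ag⁺] = -6.5272 / 3 = -2.1757; [Ag⁺] = 10^(-2.1757) ≈ 0.0067 M.

0.0067 M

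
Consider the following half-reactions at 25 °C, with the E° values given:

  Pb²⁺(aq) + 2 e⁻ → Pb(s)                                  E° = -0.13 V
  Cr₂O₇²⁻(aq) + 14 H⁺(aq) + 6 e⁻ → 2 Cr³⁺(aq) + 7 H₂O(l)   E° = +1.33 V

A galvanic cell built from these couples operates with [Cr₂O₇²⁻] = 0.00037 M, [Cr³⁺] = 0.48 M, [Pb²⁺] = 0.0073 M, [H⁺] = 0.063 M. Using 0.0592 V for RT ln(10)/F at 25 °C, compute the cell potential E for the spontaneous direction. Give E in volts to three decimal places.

+1.330 V

Cr₂O₇²⁻/Cr³⁺ is the cathode (higher E°), Pb²⁺/Pb the anode: E°cell = +1.33 − (-0.13) = +1.46 V, n = 6.
Overall: Cr₂O₇²⁻(aq) + 14 H⁺(aq) + 3 Pb(s) → 2 Cr³⁺(aq) + 7 H₂O(l) + 3 Pb²⁺(aq)
Q = [Cr³⁺]^2·[Pb²⁺]^3 / ([Cr₂O₇²⁻]·[H⁺]^14); log Q = 13.193.
E = E° − (0.0592/n) log Q = +1.46 − (0.0592/6)(13.193) = +1.330 V.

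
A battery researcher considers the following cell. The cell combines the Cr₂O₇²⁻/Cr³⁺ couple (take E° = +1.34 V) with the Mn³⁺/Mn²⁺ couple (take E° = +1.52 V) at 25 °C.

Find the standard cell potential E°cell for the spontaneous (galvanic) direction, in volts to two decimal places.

+0.18 V

The Mn³⁺/Mn²⁺ couple has the higher reduction potential, so it is the cathode; Cr₂O₇²⁻/Cr³⁺ is oxidised at the anode.
E°cell = E°(cathode) − E°(anode) = (+1.52) − (+1.34) = +0.18 V.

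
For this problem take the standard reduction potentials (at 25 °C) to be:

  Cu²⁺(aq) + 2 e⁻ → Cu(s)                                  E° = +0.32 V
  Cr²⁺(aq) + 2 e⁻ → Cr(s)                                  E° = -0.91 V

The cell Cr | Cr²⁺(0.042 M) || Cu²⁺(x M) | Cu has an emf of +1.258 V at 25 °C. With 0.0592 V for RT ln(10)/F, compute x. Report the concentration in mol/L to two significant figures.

Cu²⁺/Cu is the cathode, Cr²⁺/Cr the anode: E°cell = +1.23 V, n = 2.
Overall reaction: Cu²⁺(aq) + Cr(s) → Cu(s) + Cr²⁺(aq); Q = [Cr²⁺]^1/[Cu²⁺]^1.
From E = E° − (0.0592/n) log Q: log Q = (E° − E)·n/0.0592 = (+1.23 − (+1.258))·2/0.0592 = -0.9459.
So 1·log[Cu²⁺] = 1·log(0.042) − log Q = -1.3768 − (-0.9459) = -0.4309; [Cu²⁺] = 10^(-0.4309) ≈ 0.37 M.

0.37 M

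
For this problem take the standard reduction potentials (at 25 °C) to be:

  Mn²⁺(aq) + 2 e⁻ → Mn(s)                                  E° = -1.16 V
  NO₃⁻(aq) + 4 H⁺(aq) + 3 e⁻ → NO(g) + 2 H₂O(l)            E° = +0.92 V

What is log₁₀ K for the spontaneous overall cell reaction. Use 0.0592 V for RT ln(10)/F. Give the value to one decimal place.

210.8

Cathode: NO₃⁻/NO; anode: Mn²⁺/Mn. E°cell = +2.08 V, n = 6.
log K = nE°cell / 0.0592 = (6)(+2.08) / 0.0592 = 210.8.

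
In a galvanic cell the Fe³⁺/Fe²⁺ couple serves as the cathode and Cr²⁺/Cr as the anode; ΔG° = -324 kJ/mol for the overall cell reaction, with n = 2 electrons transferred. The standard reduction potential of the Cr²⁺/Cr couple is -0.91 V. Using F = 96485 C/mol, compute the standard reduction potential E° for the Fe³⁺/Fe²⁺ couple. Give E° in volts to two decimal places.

E°cell = −ΔG°/(nF) = −(-324×10³)/((2)(96485)) = +1.679 V.
Since Fe³⁺/Fe²⁺ is the cathode and Cr²⁺/Cr the anode, E°cell = E°(Fe³⁺/Fe²⁺) − E°(Cr²⁺/Cr).
So E°(Fe³⁺/Fe²⁺) = E°cell + E°(Cr²⁺/Cr) = +1.679 + (-0.91) = +0.77 V.

+0.77 V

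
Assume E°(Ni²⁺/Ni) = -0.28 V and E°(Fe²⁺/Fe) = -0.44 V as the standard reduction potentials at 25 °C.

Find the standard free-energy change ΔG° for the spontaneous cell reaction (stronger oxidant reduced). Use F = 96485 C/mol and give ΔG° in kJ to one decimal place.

-30.9 kJ

Ni²⁺/Ni (E° = -0.28 V) is the cathode; Fe²⁺/Fe (E° = -0.44 V) is the anode, so E°cell = +0.16 V.
Balancing electrons gives n = 2 (lcm of 2 and 2).
ΔG° = −nFE° = −(2)(96485)(+0.16) = -30,875 J = -30.9 kJ.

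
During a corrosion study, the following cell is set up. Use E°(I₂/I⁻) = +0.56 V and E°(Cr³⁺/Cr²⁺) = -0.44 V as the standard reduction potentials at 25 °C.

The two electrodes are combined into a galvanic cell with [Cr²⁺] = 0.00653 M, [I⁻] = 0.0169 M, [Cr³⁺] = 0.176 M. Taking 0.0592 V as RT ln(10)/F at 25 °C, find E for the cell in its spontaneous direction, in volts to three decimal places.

+1.020 V

I₂/I⁻ is the cathode (higher E°), Cr³⁺/Cr²⁺ the anode: E°cell = +0.56 − (-0.44) = +1.00 V, n = 2.
Overall: I₂(s) + 2 Cr²⁺(aq) → 2 I⁻(aq) + 2 Cr³⁺(aq)
Q = [I⁻]^2·[Cr³⁺]^2 / ([Cr²⁺]^2); log Q = -0.683.
E = E° − (0.0592/n) log Q = +1.00 − (0.0592/2)(-0.683) = +1.020 V.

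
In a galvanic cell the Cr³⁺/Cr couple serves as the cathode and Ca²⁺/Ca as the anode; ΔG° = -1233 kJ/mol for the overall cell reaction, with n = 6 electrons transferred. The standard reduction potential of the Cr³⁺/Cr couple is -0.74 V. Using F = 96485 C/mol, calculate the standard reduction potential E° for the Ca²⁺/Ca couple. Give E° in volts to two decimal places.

E°cell = −ΔG°/(nF) = −(-1233×10³)/((6)(96485)) = +2.130 V.
Since Cr³⁺/Cr is the cathode and Ca²⁺/Ca the anode, E°cell = E°(Cr³⁺/Cr) − E°(Ca²⁺/Ca).
So E°(Ca²⁺/Ca) = E°(Cr³⁺/Cr) − E°cell = (-0.74) − (+2.130) = -2.87 V.

-2.87 V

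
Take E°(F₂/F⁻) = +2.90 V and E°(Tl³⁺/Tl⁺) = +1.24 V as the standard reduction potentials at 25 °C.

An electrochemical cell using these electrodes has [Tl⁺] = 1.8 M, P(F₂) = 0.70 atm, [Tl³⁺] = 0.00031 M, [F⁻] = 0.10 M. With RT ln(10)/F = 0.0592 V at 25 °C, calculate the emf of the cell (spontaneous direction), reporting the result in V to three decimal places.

F₂/F⁻ is the cathode (higher E°), Tl³⁺/Tl⁺ the anode: E°cell = +2.90 − (+1.24) = +1.66 V, n = 2.
Overall: F₂(g) + Tl⁺(aq) → 2 F⁻(aq) + Tl³⁺(aq)
Q = [F⁻]^2·[Tl³⁺] / (P(F₂)·[Tl⁺]); log Q = -5.609.
E = E° − (0.0592/n) log Q = +1.66 − (0.0592/2)(-5.609) = +1.826 V.

+1.826 V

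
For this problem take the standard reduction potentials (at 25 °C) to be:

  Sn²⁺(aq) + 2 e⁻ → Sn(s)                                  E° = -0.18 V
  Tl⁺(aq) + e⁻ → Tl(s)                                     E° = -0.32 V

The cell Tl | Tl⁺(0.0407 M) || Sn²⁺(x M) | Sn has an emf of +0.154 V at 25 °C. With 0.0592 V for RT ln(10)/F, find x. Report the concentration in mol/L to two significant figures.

0.0049 M

Sn²⁺/Sn is the cathode, Tl⁺/Tl the anode: E°cell = +0.14 V, n = 2.
Overall reaction: Sn²⁺(aq) + 2 Tl(s) → Sn(s) + 2 Tl⁺(aq); Q = [Tl⁺]^2/[Sn²⁺]^1.
From E = E° − (0.0592/n) log Q: log Q = (E° − E)·n/0.0592 = (+0.14 − (+0.154))·2/0.0592 = -0.4730.
So 1·log[Sn²⁺] = 2·log(0.0407) − log Q = -2.7808 − (-0.4730) = -2.3078; [Sn²⁺] = 10^(-2.3078) ≈ 0.0049 M.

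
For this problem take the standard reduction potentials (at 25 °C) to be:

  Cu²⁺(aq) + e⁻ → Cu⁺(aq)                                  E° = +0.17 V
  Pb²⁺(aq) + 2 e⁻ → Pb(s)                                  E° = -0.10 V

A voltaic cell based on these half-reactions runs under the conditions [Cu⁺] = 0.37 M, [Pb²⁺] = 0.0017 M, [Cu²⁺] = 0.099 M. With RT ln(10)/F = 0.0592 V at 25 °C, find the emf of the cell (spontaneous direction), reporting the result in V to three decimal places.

+0.318 V

Cu²⁺/Cu⁺ is the cathode (higher E°), Pb²⁺/Pb the anode: E°cell = +0.17 − (-0.10) = +0.27 V, n = 2.
Overall: 2 Cu²⁺(aq) + Pb(s) → 2 Cu⁺(aq) + Pb²⁺(aq)
Q = [Cu⁺]^2·[Pb²⁺] / ([Cu²⁺]^2); log Q = -1.624.
E = E° − (0.0592/n) log Q = +0.27 − (0.0592/2)(-1.624) = +0.318 V.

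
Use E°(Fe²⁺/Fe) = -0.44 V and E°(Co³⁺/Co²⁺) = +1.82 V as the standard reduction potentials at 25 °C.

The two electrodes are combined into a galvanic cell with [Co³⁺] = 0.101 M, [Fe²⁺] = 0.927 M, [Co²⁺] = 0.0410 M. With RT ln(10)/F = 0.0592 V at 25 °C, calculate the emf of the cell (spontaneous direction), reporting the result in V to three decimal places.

+2.284 V

Co³⁺/Co²⁺ is the cathode (higher E°), Fe²⁺/Fe the anode: E°cell = +1.82 − (-0.44) = +2.26 V, n = 2.
Overall: 2 Co³⁺(aq) + Fe(s) → 2 Co²⁺(aq) + Fe²⁺(aq)
Q = [Co²⁺]^2·[Fe²⁺] / ([Co³⁺]^2); log Q = -0.816.
E = E° − (0.0592/n) log Q = +2.26 − (0.0592/2)(-0.816) = +2.284 V.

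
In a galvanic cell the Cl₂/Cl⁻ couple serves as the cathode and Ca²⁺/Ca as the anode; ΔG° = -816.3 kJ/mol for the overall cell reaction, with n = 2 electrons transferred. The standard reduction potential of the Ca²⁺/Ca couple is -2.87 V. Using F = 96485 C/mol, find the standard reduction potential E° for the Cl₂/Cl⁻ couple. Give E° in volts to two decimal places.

+1.36 V

E°cell = −ΔG°/(nF) = −(-816.3×10³)/((2)(96485)) = +4.230 V.
Since Cl₂/Cl⁻ is the cathode and Ca²⁺/Ca the anode, E°cell = E°(Cl₂/Cl⁻) − E°(Ca²⁺/Ca).
So E°(Cl₂/Cl⁻) = E°cell + E°(Ca²⁺/Ca) = +4.230 + (-2.87) = +1.36 V.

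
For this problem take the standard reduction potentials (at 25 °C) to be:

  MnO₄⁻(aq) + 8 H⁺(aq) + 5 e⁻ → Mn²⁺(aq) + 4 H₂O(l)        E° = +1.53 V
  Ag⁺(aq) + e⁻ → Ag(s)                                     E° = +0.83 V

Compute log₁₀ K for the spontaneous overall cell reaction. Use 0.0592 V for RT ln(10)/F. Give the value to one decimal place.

Cathode: MnO₄⁻/Mn²⁺; anode: Ag⁺/Ag. E°cell = +0.70 V, n = 5.
log K = nE°cell / 0.0592 = (5)(+0.70) / 0.0592 = 59.1.

59.1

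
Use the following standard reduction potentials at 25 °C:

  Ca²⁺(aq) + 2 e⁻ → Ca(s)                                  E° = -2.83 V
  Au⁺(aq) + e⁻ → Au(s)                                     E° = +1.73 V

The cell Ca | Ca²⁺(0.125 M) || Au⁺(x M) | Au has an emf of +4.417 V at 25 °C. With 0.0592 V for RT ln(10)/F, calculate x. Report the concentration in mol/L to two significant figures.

Au⁺/Au is the cathode, Ca²⁺/Ca the anode: E°cell = +4.56 V, n = 2.
Overall reaction: 2 Au⁺(aq) + Ca(s) → 2 Au(s) + Ca²⁺(aq); Q = [Ca²⁺]^1/[Au⁺]^2.
From E = E° − (0.0592/n) log Q: log Q = (E° − E)·n/0.0592 = (+4.56 − (+4.417))·2/0.0592 = 4.8311.
So 2·log[Au⁺] = 1·log(0.125) − log Q = -0.9031 − (4.8311) = -5.7342; log[Au⁺] = -5.7342 / 2 = -2.8671; [Au⁺] = 10^(-2.8671) ≈ 0.0014 M.

0.0014 M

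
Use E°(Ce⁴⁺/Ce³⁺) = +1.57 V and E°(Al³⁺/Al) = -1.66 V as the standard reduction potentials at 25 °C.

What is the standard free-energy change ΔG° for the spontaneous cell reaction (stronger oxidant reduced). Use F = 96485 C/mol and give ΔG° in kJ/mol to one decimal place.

Ce⁴⁺/Ce³⁺ (E° = +1.57 V) is the cathode; Al³⁺/Al (E° = -1.66 V) is the anode, so E°cell = +3.23 V.
Balancing electrons gives n = 3 (lcm of 1 and 3).
ΔG° = −nFE° = −(3)(96485)(+3.23) = -934,940 J = -934.9 kJ/mol.

-934.9 kJ/mol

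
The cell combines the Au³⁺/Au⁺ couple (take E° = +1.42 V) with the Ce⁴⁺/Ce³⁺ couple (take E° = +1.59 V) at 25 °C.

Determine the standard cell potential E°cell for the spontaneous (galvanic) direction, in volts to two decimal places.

+0.17 V

The Ce⁴⁺/Ce³⁺ couple has the higher reduction potential, so it is the cathode; Au³⁺/Au⁺ is oxidised at the anode.
E°cell = E°(cathode) − E°(anode) = (+1.59) − (+1.42) = +0.17 V.
Since E°cell > 0, the reaction is spontaneous under standard conditions.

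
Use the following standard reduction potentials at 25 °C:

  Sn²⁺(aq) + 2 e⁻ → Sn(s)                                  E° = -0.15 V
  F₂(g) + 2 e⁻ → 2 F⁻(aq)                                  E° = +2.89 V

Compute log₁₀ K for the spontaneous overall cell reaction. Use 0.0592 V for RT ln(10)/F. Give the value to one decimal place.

Cathode: F₂/F⁻; anode: Sn²⁺/Sn. E°cell = +3.04 V, n = 2.
log K = nE°cell / 0.0592 = (2)(+3.04) / 0.0592 = 102.7.

102.7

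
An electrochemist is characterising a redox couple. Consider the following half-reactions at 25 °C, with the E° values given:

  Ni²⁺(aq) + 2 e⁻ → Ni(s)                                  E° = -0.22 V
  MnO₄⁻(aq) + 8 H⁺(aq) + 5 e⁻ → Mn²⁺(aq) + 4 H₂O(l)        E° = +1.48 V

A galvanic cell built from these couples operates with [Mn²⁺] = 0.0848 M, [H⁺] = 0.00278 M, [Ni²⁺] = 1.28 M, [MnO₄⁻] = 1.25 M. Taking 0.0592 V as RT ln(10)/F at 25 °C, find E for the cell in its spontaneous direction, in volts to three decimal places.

+1.469 V

MnO₄⁻/Mn²⁺ is the cathode (higher E°), Ni²⁺/Ni the anode: E°cell = +1.48 − (-0.22) = +1.70 V, n = 10.
Overall: 2 MnO₄⁻(aq) + 16 H⁺(aq) + 5 Ni(s) → 2 Mn²⁺(aq) + 8 H₂O(l) + 5 Ni²⁺(aq)
Q = [Mn²⁺]^2·[Ni²⁺]^5 / ([MnO₄⁻]^2·[H⁺]^16); log Q = 39.094.
E = E° − (0.0592/n) log Q = +1.70 − (0.0592/10)(39.094) = +1.469 V.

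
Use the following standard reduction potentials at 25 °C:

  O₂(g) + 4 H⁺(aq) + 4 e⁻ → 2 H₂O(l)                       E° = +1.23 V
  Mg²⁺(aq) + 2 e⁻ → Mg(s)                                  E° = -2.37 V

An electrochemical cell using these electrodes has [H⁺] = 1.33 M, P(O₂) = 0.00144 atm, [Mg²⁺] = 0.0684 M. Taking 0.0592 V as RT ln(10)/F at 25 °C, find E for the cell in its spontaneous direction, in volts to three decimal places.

+3.600 V

O₂/H₂O is the cathode (higher E°), Mg²⁺/Mg the anode: E°cell = +1.23 − (-2.37) = +3.60 V, n = 4.
Overall: O₂(g) + 4 H⁺(aq) + 2 Mg(s) → 2 H₂O(l) + 2 Mg²⁺(aq)
Q = [Mg²⁺]^2 / (P(O₂)·[H⁺]^4); log Q = 0.016.
E = E° − (0.0592/n) log Q = +3.60 − (0.0592/4)(0.016) = +3.600 V.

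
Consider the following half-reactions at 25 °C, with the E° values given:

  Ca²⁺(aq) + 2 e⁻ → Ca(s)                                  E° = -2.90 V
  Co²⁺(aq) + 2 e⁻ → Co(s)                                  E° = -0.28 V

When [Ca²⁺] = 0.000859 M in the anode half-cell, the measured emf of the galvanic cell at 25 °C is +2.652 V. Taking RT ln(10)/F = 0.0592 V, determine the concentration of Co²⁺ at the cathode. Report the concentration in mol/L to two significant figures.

Co²⁺/Co is the cathode, Ca²⁺/Ca the anode: E°cell = +2.62 V, n = 2.
Overall reaction: Co²⁺(aq) + Ca(s) → Co(s) + Ca²⁺(aq); Q = [Ca²⁺]^1/[Co²⁺]^1.
From E = E° − (0.0592/n) log Q: log Q = (E° − E)·n/0.0592 = (+2.62 − (+2.652))·2/0.0592 = -1.0811.
So 1·log[Co²⁺] = 1·log(0.000859) − log Q = -3.0660 − (-1.0811) = -1.9849; [Co²⁺] = 10^(-1.9849) ≈ 0.010 M.

0.010 M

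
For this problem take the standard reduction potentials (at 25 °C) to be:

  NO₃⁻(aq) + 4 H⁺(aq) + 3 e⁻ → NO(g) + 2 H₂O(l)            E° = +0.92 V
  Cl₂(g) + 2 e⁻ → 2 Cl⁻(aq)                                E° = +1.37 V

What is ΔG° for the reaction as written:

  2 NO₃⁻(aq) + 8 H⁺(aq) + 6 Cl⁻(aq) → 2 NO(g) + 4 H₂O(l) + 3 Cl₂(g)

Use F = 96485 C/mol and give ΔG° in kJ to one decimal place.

+260.5 kJ

As written, NO₃⁻/NO is reduced (cathode) and Cl₂/Cl⁻ is oxidised (anode), so E°cell = (+0.92) − (+1.37) = -0.45 V.
Balancing electrons gives n = 6.
ΔG° = −nFE° = −(6)(96485)(-0.45) = 260,510 J = +260.5 kJ.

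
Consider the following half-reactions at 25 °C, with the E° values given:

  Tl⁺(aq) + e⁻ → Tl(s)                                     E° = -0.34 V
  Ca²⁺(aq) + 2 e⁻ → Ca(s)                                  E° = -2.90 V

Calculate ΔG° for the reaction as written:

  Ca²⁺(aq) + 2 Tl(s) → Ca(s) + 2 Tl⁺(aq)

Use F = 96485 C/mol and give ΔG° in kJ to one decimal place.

+494.0 kJ

As written, Ca²⁺/Ca is reduced (cathode) and Tl⁺/Tl is oxidised (anode), so E°cell = (-2.90) − (-0.34) = -2.56 V.
Balancing electrons gives n = 2.
ΔG° = −nFE° = −(2)(96485)(-2.56) = 494,003 J = +494.0 kJ.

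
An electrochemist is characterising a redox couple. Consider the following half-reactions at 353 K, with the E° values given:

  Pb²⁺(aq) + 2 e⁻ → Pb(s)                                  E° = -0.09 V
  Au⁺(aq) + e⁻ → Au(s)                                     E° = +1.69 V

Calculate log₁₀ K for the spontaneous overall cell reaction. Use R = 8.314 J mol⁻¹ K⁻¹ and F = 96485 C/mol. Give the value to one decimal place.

50.8

Cathode: Au⁺/Au; anode: Pb²⁺/Pb. E°cell = (+1.69) − (-0.09) = +1.78 V, with n = 2.
ΔG° = −nFE° = −RT ln K, so ln K = nFE°/(RT) = (2)(96485)(+1.78) / ((8.314)(353)) = 117.038.
log₁₀ K = 117.038 / ln 10 = 50.8.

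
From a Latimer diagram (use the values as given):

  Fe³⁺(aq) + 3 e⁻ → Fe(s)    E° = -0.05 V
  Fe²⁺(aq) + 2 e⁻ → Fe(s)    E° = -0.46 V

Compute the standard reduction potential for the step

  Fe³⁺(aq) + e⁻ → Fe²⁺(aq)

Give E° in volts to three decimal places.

+0.770 V

Sequential free energies add, so n₃E°₃ = n₁E°₁ + n₂E°₂.
With n₃ = 3, and the known step contributing 2×(-0.46) V, the unknown satisfies 1·E° = 3×(-0.05) − 2×(-0.46) = +0.770.
E° = +0.770 / 1 = +0.770 V.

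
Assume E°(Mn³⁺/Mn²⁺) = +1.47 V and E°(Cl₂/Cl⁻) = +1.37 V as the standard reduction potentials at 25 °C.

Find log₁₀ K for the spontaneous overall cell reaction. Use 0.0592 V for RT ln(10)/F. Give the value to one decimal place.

Cathode: Mn³⁺/Mn²⁺; anode: Cl₂/Cl⁻. E°cell = +0.10 V, n = 2.
log K = nE°cell / 0.0592 = (2)(+0.10) / 0.0592 = 3.4.

3.4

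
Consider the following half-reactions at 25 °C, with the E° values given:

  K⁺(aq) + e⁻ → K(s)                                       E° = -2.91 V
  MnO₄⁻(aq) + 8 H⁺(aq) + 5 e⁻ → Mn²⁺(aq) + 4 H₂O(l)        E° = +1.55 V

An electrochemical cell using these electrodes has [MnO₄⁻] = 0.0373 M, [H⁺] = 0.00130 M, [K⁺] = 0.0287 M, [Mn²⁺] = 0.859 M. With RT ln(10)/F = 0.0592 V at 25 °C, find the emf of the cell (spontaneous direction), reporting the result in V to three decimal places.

MnO₄⁻/Mn²⁺ is the cathode (higher E°), K⁺/K the anode: E°cell = +1.55 − (-2.91) = +4.46 V, n = 5.
Overall: MnO₄⁻(aq) + 8 H⁺(aq) + 5 K(s) → Mn²⁺(aq) + 4 H₂O(l) + 5 K⁺(aq)
Q = [Mn²⁺]·[K⁺]^5 / ([MnO₄⁻]·[H⁺]^8); log Q = 16.740.
E = E° − (0.0592/n) log Q = +4.46 − (0.0592/5)(16.740) = +4.262 V.

+4.262 V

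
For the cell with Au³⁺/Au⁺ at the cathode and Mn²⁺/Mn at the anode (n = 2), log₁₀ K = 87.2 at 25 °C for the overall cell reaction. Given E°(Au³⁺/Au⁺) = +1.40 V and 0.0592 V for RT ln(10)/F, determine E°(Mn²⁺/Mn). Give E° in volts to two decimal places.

-1.18 V

E°cell = (0.0592/n)·log K = (0.0592/2)(87.2) = +2.581 V.
Since Au³⁺/Au⁺ is the cathode and Mn²⁺/Mn the anode, E°cell = E°(Au³⁺/Au⁺) − E°(Mn²⁺/Mn).
So E°(Mn²⁺/Mn) = E°(Au³⁺/Au⁺) − E°cell = (+1.40) − (+2.581) = -1.18 V.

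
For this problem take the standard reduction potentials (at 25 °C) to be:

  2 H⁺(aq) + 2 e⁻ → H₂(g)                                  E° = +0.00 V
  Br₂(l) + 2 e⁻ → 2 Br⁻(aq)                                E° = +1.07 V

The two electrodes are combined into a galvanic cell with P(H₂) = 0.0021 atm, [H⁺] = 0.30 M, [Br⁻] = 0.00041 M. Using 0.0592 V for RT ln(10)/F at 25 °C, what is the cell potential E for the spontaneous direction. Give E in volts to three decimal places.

+1.222 V

Br₂/Br⁻ is the cathode (higher E°), H⁺/H₂ the anode: E°cell = +1.07 − (+0.00) = +1.07 V, n = 2.
Overall: Br₂(l) + H₂(g) → 2 Br⁻(aq) + 2 H⁺(aq)
Q = [Br⁻]^2·[H⁺]^2 / (P(H₂)); log Q = -5.142.
E = E° − (0.0592/n) log Q = +1.07 − (0.0592/2)(-5.142) = +1.222 V.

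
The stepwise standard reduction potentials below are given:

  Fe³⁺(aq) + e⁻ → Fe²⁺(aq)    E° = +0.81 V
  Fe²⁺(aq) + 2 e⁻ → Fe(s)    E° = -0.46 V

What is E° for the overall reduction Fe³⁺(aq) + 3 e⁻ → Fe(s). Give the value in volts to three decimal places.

Adding the free-energy changes (−nFE°) of the two steps gives −n₃FE°₃ = −n₁FE°₁ − n₂FE°₂.
E°₃ = (1×+0.81 + 2×-0.46) / 3 = (-0.110) / 3 = -0.037 V.

-0.037 V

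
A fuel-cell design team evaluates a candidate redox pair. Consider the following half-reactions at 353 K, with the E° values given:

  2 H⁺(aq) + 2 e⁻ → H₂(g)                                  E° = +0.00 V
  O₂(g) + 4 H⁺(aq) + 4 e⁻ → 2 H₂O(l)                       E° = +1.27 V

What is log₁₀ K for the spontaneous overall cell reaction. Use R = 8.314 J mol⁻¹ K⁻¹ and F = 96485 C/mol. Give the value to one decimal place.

72.5

Cathode: O₂/H₂O; anode: H⁺/H₂. E°cell = (+1.27) − (+0.00) = +1.27 V, with n = 4.
ΔG° = −nFE° = −RT ln K, so ln K = nFE°/(RT) = (4)(96485)(+1.27) / ((8.314)(353)) = 167.009.
log₁₀ K = 167.009 / ln 10 = 72.5.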